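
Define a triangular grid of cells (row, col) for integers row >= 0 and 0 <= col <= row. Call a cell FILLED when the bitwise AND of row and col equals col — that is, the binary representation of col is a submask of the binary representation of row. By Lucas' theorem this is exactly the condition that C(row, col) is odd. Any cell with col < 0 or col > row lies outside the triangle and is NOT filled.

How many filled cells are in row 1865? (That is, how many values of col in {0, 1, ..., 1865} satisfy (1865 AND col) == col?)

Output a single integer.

1865 in binary = 11101001001
popcount(1865) = number of 1-bits in 11101001001 = 6
A col c satisfies (1865 AND c) == c iff every set bit of c is also set in 1865; each of the 6 set bits of 1865 can independently be on or off in c.
count = 2^6 = 64

Answer: 64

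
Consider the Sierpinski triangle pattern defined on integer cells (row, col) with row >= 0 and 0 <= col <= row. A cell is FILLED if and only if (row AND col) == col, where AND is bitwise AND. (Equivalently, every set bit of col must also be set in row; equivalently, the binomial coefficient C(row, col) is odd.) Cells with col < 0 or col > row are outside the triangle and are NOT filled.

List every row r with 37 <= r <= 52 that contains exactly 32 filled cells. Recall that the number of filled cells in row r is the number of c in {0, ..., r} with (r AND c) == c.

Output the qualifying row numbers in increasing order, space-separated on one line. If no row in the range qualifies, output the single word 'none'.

Answer: 47

Derivation:
Row r has 2^popcount(r) filled cells, so we need popcount(r) = log2(32) = 5.
Scan r = 37..52 and keep those with exactly 5 one-bits:
r=37=100101 popcount=3 -> skip
r=38=100110 popcount=3 -> skip
r=39=100111 popcount=4 -> skip
r=40=101000 popcount=2 -> skip
r=41=101001 popcount=3 -> skip
r=42=101010 popcount=3 -> skip
r=43=101011 popcount=4 -> skip
r=44=101100 popcount=3 -> skip
r=45=101101 popcount=4 -> skip
r=46=101110 popcount=4 -> skip
r=47=101111 popcount=5 -> KEEP
r=48=110000 popcount=2 -> skip
r=49=110001 popcount=3 -> skip
r=50=110010 popcount=3 -> skip
r=51=110011 popcount=4 -> skip
r=52=110100 popcount=3 -> skip
Kept rows: 47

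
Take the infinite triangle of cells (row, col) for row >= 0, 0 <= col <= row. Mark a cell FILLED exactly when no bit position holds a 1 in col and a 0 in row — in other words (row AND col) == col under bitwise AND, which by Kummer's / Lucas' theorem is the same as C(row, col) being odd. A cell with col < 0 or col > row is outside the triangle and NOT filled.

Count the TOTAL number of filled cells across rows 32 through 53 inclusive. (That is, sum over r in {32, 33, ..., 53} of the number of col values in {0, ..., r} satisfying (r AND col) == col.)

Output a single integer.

r32=100000 pc1: +2 =2
r33=100001 pc2: +4 =6
r34=100010 pc2: +4 =10
r35=100011 pc3: +8 =18
r36=100100 pc2: +4 =22
r37=100101 pc3: +8 =30
r38=100110 pc3: +8 =38
r39=100111 pc4: +16 =54
r40=101000 pc2: +4 =58
r41=101001 pc3: +8 =66
r42=101010 pc3: +8 =74
r43=101011 pc4: +16 =90
r44=101100 pc3: +8 =98
r45=101101 pc4: +16 =114
r46=101110 pc4: +16 =130
r47=101111 pc5: +32 =162
r48=110000 pc2: +4 =166
r49=110001 pc3: +8 =174
r50=110010 pc3: +8 =182
r51=110011 pc4: +16 =198
r52=110100 pc3: +8 =206
r53=110101 pc4: +16 =222

Answer: 222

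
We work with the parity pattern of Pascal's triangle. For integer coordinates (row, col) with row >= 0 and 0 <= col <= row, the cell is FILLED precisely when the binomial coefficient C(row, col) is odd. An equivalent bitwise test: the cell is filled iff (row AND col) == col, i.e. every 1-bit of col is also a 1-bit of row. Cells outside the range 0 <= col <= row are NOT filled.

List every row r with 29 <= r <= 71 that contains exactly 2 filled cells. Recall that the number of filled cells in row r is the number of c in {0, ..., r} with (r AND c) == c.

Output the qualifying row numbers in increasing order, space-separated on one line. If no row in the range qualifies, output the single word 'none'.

Row r has 2^popcount(r) filled cells, so we need popcount(r) = log2(2) = 1.
Scan r = 29..71 and keep those with exactly 1 one-bits:
r=29=11101 popcount=4 -> skip
r=30=11110 popcount=4 -> skip
r=31=11111 popcount=5 -> skip
r=32=100000 popcount=1 -> KEEP
r=33=100001 popcount=2 -> skip
r=34=100010 popcount=2 -> skip
r=35=100011 popcount=3 -> skip
r=36=100100 popcount=2 -> skip
r=37=100101 popcount=3 -> skip
r=38=100110 popcount=3 -> skip
r=39=100111 popcount=4 -> skip
r=40=101000 popcount=2 -> skip
r=41=101001 popcount=3 -> skip
r=42=101010 popcount=3 -> skip
r=43=101011 popcount=4 -> skip
r=44=101100 popcount=3 -> skip
r=45=101101 popcount=4 -> skip
r=46=101110 popcount=4 -> skip
r=47=101111 popcount=5 -> skip
r=48=110000 popcount=2 -> skip
r=49=110001 popcount=3 -> skip
r=50=110010 popcount=3 -> skip
r=51=110011 popcount=4 -> skip
r=52=110100 popcount=3 -> skip
r=53=110101 popcount=4 -> skip
r=54=110110 popcount=4 -> skip
r=55=110111 popcount=5 -> skip
r=56=111000 popcount=3 -> skip
r=57=111001 popcount=4 -> skip
r=58=111010 popcount=4 -> skip
r=59=111011 popcount=5 -> skip
r=60=111100 popcount=4 -> skip
r=61=111101 popcount=5 -> skip
r=62=111110 popcount=5 -> skip
r=63=111111 popcount=6 -> skip
r=64=1000000 popcount=1 -> KEEP
r=65=1000001 popcount=2 -> skip
r=66=1000010 popcount=2 -> skip
r=67=1000011 popcount=3 -> skip
r=68=1000100 popcount=2 -> skip
r=69=1000101 popcount=3 -> skip
r=70=1000110 popcount=3 -> skip
r=71=1000111 popcount=4 -> skip
Kept rows: 32 64

Answer: 32 64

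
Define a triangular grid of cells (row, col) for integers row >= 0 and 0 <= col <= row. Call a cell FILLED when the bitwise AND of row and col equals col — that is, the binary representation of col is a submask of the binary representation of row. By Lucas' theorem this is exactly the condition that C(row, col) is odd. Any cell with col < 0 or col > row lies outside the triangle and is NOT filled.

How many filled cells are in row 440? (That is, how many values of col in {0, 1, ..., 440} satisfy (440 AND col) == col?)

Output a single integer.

440 in binary = 110111000
popcount(440) = number of 1-bits in 110111000 = 5
A col c satisfies (440 AND c) == c iff every set bit of c is also set in 440; each of the 5 set bits of 440 can independently be on or off in c.
count = 2^5 = 32

Answer: 32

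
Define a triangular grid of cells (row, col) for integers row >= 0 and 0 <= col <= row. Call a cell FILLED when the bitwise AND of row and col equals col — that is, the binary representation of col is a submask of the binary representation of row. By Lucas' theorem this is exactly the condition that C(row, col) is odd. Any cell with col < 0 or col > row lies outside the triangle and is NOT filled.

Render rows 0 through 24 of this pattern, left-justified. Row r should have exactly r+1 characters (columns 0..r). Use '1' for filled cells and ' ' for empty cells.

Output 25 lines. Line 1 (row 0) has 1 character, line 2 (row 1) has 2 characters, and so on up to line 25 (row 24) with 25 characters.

r0=0: 1
r1=1: 11
r2=10: 1 1
r3=11: 1111
r4=100: 1   1
r5=101: 11  11
r6=110: 1 1 1 1
r7=111: 11111111
r8=1000: 1       1
r9=1001: 11      11
r10=1010: 1 1     1 1
r11=1011: 1111    1111
r12=1100: 1   1   1   1
r13=1101: 11  11  11  11
r14=1110: 1 1 1 1 1 1 1 1
r15=1111: 1111111111111111
r16=10000: 1               1
r17=10001: 11              11
r18=10010: 1 1             1 1
r19=10011: 1111            1111
r20=10100: 1   1           1   1
r21=10101: 11  11          11  11
r22=10110: 1 1 1 1         1 1 1 1
r23=10111: 11111111        11111111
r24=11000: 1       1       1       1

Answer: 1
11
1 1
1111
1   1
11  11
1 1 1 1
11111111
1       1
11      11
1 1     1 1
1111    1111
1   1   1   1
11  11  11  11
1 1 1 1 1 1 1 1
1111111111111111
1               1
11              11
1 1             1 1
1111            1111
1   1           1   1
11  11          11  11
1 1 1 1         1 1 1 1
11111111        11111111
1       1       1       1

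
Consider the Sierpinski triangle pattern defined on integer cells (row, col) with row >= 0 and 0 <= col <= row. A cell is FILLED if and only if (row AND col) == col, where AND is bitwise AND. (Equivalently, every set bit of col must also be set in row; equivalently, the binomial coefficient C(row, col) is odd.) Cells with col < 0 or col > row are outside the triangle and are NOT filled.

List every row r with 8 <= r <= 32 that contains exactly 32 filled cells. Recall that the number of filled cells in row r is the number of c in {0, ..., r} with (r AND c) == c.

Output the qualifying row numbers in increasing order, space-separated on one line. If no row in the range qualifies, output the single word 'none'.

Row r has 2^popcount(r) filled cells, so we need popcount(r) = log2(32) = 5.
Scan r = 8..32 and keep those with exactly 5 one-bits:
r=8=1000 popcount=1 -> skip
r=9=1001 popcount=2 -> skip
r=10=1010 popcount=2 -> skip
r=11=1011 popcount=3 -> skip
r=12=1100 popcount=2 -> skip
r=13=1101 popcount=3 -> skip
r=14=1110 popcount=3 -> skip
r=15=1111 popcount=4 -> skip
r=16=10000 popcount=1 -> skip
r=17=10001 popcount=2 -> skip
r=18=10010 popcount=2 -> skip
r=19=10011 popcount=3 -> skip
r=20=10100 popcount=2 -> skip
r=21=10101 popcount=3 -> skip
r=22=10110 popcount=3 -> skip
r=23=10111 popcount=4 -> skip
r=24=11000 popcount=2 -> skip
r=25=11001 popcount=3 -> skip
r=26=11010 popcount=3 -> skip
r=27=11011 popcount=4 -> skip
r=28=11100 popcount=3 -> skip
r=29=11101 popcount=4 -> skip
r=30=11110 popcount=4 -> skip
r=31=11111 popcount=5 -> KEEP
r=32=100000 popcount=1 -> skip
Kept rows: 31

Answer: 31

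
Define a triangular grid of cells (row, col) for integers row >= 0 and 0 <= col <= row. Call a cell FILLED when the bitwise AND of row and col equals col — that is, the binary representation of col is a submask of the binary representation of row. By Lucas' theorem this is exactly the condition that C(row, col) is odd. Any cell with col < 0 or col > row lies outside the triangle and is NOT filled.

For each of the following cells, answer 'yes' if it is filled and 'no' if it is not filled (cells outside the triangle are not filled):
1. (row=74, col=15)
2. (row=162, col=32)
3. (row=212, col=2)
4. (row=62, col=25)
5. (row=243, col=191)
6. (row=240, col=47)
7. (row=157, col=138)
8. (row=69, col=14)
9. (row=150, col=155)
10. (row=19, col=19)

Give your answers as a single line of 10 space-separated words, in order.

(74,15): row=0b1001010, col=0b1111, row AND col = 0b1010 = 10; 10 != 15 -> empty
(162,32): row=0b10100010, col=0b100000, row AND col = 0b100000 = 32; 32 == 32 -> filled
(212,2): row=0b11010100, col=0b10, row AND col = 0b0 = 0; 0 != 2 -> empty
(62,25): row=0b111110, col=0b11001, row AND col = 0b11000 = 24; 24 != 25 -> empty
(243,191): row=0b11110011, col=0b10111111, row AND col = 0b10110011 = 179; 179 != 191 -> empty
(240,47): row=0b11110000, col=0b101111, row AND col = 0b100000 = 32; 32 != 47 -> empty
(157,138): row=0b10011101, col=0b10001010, row AND col = 0b10001000 = 136; 136 != 138 -> empty
(69,14): row=0b1000101, col=0b1110, row AND col = 0b100 = 4; 4 != 14 -> empty
(150,155): col outside [0, 150] -> not filled
(19,19): row=0b10011, col=0b10011, row AND col = 0b10011 = 19; 19 == 19 -> filled

Answer: no yes no no no no no no no yes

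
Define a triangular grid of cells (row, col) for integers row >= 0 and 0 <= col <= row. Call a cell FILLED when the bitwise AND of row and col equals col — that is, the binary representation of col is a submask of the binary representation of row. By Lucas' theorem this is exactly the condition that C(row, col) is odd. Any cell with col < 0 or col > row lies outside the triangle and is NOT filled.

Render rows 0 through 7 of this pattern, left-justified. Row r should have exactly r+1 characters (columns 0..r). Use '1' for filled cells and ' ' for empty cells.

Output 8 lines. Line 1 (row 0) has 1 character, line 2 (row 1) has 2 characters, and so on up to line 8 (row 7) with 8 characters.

Answer: 1
11
1 1
1111
1   1
11  11
1 1 1 1
11111111

Derivation:
r0=0: 1
r1=1: 11
r2=10: 1 1
r3=11: 1111
r4=100: 1   1
r5=101: 11  11
r6=110: 1 1 1 1
r7=111: 11111111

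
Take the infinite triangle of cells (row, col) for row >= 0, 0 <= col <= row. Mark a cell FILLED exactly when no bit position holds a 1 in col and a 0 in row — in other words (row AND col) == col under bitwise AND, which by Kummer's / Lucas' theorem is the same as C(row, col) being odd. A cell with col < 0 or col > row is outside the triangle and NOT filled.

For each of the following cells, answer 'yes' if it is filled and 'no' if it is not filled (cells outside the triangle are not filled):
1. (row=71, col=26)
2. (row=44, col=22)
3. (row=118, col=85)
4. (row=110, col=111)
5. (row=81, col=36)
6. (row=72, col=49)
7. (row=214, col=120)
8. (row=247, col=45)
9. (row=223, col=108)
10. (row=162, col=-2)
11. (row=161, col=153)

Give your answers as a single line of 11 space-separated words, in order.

Answer: no no no no no no no no no no no

Derivation:
(71,26): row=0b1000111, col=0b11010, row AND col = 0b10 = 2; 2 != 26 -> empty
(44,22): row=0b101100, col=0b10110, row AND col = 0b100 = 4; 4 != 22 -> empty
(118,85): row=0b1110110, col=0b1010101, row AND col = 0b1010100 = 84; 84 != 85 -> empty
(110,111): col outside [0, 110] -> not filled
(81,36): row=0b1010001, col=0b100100, row AND col = 0b0 = 0; 0 != 36 -> empty
(72,49): row=0b1001000, col=0b110001, row AND col = 0b0 = 0; 0 != 49 -> empty
(214,120): row=0b11010110, col=0b1111000, row AND col = 0b1010000 = 80; 80 != 120 -> empty
(247,45): row=0b11110111, col=0b101101, row AND col = 0b100101 = 37; 37 != 45 -> empty
(223,108): row=0b11011111, col=0b1101100, row AND col = 0b1001100 = 76; 76 != 108 -> empty
(162,-2): col outside [0, 162] -> not filled
(161,153): row=0b10100001, col=0b10011001, row AND col = 0b10000001 = 129; 129 != 153 -> empty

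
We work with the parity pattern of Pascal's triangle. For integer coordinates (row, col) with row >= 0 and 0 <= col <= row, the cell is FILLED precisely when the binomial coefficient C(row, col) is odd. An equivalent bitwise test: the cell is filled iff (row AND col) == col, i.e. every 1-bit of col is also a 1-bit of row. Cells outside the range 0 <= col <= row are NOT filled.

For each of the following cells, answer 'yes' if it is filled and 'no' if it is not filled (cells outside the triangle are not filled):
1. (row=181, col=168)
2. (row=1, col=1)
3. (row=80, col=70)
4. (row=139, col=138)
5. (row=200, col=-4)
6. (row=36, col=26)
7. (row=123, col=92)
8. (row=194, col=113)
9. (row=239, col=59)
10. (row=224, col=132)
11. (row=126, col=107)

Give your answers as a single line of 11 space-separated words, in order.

(181,168): row=0b10110101, col=0b10101000, row AND col = 0b10100000 = 160; 160 != 168 -> empty
(1,1): row=0b1, col=0b1, row AND col = 0b1 = 1; 1 == 1 -> filled
(80,70): row=0b1010000, col=0b1000110, row AND col = 0b1000000 = 64; 64 != 70 -> empty
(139,138): row=0b10001011, col=0b10001010, row AND col = 0b10001010 = 138; 138 == 138 -> filled
(200,-4): col outside [0, 200] -> not filled
(36,26): row=0b100100, col=0b11010, row AND col = 0b0 = 0; 0 != 26 -> empty
(123,92): row=0b1111011, col=0b1011100, row AND col = 0b1011000 = 88; 88 != 92 -> empty
(194,113): row=0b11000010, col=0b1110001, row AND col = 0b1000000 = 64; 64 != 113 -> empty
(239,59): row=0b11101111, col=0b111011, row AND col = 0b101011 = 43; 43 != 59 -> empty
(224,132): row=0b11100000, col=0b10000100, row AND col = 0b10000000 = 128; 128 != 132 -> empty
(126,107): row=0b1111110, col=0b1101011, row AND col = 0b1101010 = 106; 106 != 107 -> empty

Answer: no yes no yes no no no no no no no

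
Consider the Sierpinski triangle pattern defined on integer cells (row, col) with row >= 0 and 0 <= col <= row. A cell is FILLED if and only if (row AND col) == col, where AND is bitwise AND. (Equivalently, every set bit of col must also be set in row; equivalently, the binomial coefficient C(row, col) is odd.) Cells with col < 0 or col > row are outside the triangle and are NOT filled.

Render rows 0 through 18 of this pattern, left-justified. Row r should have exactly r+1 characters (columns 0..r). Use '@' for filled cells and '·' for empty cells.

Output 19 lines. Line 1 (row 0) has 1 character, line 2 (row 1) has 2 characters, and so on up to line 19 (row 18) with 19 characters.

r0=0: @
r1=1: @@
r2=10: @·@
r3=11: @@@@
r4=100: @···@
r5=101: @@··@@
r6=110: @·@·@·@
r7=111: @@@@@@@@
r8=1000: @·······@
r9=1001: @@······@@
r10=1010: @·@·····@·@
r11=1011: @@@@····@@@@
r12=1100: @···@···@···@
r13=1101: @@··@@··@@··@@
r14=1110: @·@·@·@·@·@·@·@
r15=1111: @@@@@@@@@@@@@@@@
r16=10000: @···············@
r17=10001: @@··············@@
r18=10010: @·@·············@·@

Answer: @
@@
@·@
@@@@
@···@
@@··@@
@·@·@·@
@@@@@@@@
@·······@
@@······@@
@·@·····@·@
@@@@····@@@@
@···@···@···@
@@··@@··@@··@@
@·@·@·@·@·@·@·@
@@@@@@@@@@@@@@@@
@···············@
@@··············@@
@·@·············@·@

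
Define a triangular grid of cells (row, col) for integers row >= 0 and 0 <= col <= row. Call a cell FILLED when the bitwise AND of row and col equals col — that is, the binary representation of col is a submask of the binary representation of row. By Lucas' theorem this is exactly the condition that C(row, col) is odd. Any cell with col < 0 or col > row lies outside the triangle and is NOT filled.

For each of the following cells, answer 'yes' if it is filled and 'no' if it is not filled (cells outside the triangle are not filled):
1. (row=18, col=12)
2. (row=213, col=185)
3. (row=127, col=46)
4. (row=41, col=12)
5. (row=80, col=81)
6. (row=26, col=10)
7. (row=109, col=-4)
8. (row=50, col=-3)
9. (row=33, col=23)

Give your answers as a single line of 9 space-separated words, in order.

Answer: no no yes no no yes no no no

Derivation:
(18,12): row=0b10010, col=0b1100, row AND col = 0b0 = 0; 0 != 12 -> empty
(213,185): row=0b11010101, col=0b10111001, row AND col = 0b10010001 = 145; 145 != 185 -> empty
(127,46): row=0b1111111, col=0b101110, row AND col = 0b101110 = 46; 46 == 46 -> filled
(41,12): row=0b101001, col=0b1100, row AND col = 0b1000 = 8; 8 != 12 -> empty
(80,81): col outside [0, 80] -> not filled
(26,10): row=0b11010, col=0b1010, row AND col = 0b1010 = 10; 10 == 10 -> filled
(109,-4): col outside [0, 109] -> not filled
(50,-3): col outside [0, 50] -> not filled
(33,23): row=0b100001, col=0b10111, row AND col = 0b1 = 1; 1 != 23 -> empty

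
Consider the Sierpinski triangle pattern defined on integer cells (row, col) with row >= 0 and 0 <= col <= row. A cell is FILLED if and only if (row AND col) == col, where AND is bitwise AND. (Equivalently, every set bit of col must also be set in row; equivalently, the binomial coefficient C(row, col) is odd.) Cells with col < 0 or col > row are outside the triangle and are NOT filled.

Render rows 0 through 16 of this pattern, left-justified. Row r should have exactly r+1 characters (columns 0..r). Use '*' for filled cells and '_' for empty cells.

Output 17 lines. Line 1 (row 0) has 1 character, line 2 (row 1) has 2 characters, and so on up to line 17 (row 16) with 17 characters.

r0=0: *
r1=1: **
r2=10: *_*
r3=11: ****
r4=100: *___*
r5=101: **__**
r6=110: *_*_*_*
r7=111: ********
r8=1000: *_______*
r9=1001: **______**
r10=1010: *_*_____*_*
r11=1011: ****____****
r12=1100: *___*___*___*
r13=1101: **__**__**__**
r14=1110: *_*_*_*_*_*_*_*
r15=1111: ****************
r16=10000: *_______________*

Answer: *
**
*_*
****
*___*
**__**
*_*_*_*
********
*_______*
**______**
*_*_____*_*
****____****
*___*___*___*
**__**__**__**
*_*_*_*_*_*_*_*
****************
*_______________*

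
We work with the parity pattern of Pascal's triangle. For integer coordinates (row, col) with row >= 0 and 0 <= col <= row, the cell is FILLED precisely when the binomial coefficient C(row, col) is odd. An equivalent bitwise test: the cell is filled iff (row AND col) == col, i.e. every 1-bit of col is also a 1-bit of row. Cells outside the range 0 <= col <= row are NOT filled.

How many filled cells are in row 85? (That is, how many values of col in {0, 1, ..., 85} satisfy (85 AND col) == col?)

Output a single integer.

Answer: 16

Derivation:
85 in binary = 1010101
popcount(85) = number of 1-bits in 1010101 = 4
A col c satisfies (85 AND c) == c iff every set bit of c is also set in 85; each of the 4 set bits of 85 can independently be on or off in c.
count = 2^4 = 16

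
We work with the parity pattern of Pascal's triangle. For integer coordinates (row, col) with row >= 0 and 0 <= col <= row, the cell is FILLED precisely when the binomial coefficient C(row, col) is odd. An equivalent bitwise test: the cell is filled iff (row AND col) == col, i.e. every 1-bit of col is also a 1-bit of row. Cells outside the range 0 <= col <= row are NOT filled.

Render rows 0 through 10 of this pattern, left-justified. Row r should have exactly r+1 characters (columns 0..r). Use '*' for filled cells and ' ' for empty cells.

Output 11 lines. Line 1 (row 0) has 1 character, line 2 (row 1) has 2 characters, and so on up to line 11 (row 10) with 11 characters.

r0=0: *
r1=1: **
r2=10: * *
r3=11: ****
r4=100: *   *
r5=101: **  **
r6=110: * * * *
r7=111: ********
r8=1000: *       *
r9=1001: **      **
r10=1010: * *     * *

Answer: *
**
* *
****
*   *
**  **
* * * *
********
*       *
**      **
* *     * *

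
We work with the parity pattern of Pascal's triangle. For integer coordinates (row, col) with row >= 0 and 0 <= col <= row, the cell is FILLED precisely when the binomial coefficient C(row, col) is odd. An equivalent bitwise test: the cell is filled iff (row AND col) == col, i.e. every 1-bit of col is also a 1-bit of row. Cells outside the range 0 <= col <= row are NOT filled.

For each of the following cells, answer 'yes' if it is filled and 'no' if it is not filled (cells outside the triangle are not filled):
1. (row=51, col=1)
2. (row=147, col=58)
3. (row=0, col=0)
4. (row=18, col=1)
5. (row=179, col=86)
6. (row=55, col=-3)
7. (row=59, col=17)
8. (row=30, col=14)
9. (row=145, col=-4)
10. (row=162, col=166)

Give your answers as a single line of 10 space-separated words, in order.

(51,1): row=0b110011, col=0b1, row AND col = 0b1 = 1; 1 == 1 -> filled
(147,58): row=0b10010011, col=0b111010, row AND col = 0b10010 = 18; 18 != 58 -> empty
(0,0): row=0b0, col=0b0, row AND col = 0b0 = 0; 0 == 0 -> filled
(18,1): row=0b10010, col=0b1, row AND col = 0b0 = 0; 0 != 1 -> empty
(179,86): row=0b10110011, col=0b1010110, row AND col = 0b10010 = 18; 18 != 86 -> empty
(55,-3): col outside [0, 55] -> not filled
(59,17): row=0b111011, col=0b10001, row AND col = 0b10001 = 17; 17 == 17 -> filled
(30,14): row=0b11110, col=0b1110, row AND col = 0b1110 = 14; 14 == 14 -> filled
(145,-4): col outside [0, 145] -> not filled
(162,166): col outside [0, 162] -> not filled

Answer: yes no yes no no no yes yes no no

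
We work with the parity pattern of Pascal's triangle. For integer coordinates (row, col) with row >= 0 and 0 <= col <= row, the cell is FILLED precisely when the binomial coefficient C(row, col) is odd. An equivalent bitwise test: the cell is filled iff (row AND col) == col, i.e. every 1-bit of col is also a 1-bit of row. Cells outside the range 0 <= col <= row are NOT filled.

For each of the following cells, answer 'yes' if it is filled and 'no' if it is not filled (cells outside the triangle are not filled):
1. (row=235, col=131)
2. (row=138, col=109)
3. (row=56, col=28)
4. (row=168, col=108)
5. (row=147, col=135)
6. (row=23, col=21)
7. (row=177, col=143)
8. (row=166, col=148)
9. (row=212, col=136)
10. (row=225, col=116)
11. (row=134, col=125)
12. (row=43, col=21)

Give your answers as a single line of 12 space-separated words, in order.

(235,131): row=0b11101011, col=0b10000011, row AND col = 0b10000011 = 131; 131 == 131 -> filled
(138,109): row=0b10001010, col=0b1101101, row AND col = 0b1000 = 8; 8 != 109 -> empty
(56,28): row=0b111000, col=0b11100, row AND col = 0b11000 = 24; 24 != 28 -> empty
(168,108): row=0b10101000, col=0b1101100, row AND col = 0b101000 = 40; 40 != 108 -> empty
(147,135): row=0b10010011, col=0b10000111, row AND col = 0b10000011 = 131; 131 != 135 -> empty
(23,21): row=0b10111, col=0b10101, row AND col = 0b10101 = 21; 21 == 21 -> filled
(177,143): row=0b10110001, col=0b10001111, row AND col = 0b10000001 = 129; 129 != 143 -> empty
(166,148): row=0b10100110, col=0b10010100, row AND col = 0b10000100 = 132; 132 != 148 -> empty
(212,136): row=0b11010100, col=0b10001000, row AND col = 0b10000000 = 128; 128 != 136 -> empty
(225,116): row=0b11100001, col=0b1110100, row AND col = 0b1100000 = 96; 96 != 116 -> empty
(134,125): row=0b10000110, col=0b1111101, row AND col = 0b100 = 4; 4 != 125 -> empty
(43,21): row=0b101011, col=0b10101, row AND col = 0b1 = 1; 1 != 21 -> empty

Answer: yes no no no no yes no no no no no no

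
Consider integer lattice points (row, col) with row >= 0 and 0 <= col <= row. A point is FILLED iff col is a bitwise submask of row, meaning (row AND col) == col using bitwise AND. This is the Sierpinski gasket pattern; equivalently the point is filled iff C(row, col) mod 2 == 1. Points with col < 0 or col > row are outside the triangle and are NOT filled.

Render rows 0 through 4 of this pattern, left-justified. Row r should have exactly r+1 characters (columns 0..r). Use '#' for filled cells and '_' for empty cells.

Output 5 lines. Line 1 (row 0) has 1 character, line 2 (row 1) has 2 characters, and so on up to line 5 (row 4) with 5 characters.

r0=0: #
r1=1: ##
r2=10: #_#
r3=11: ####
r4=100: #___#

Answer: #
##
#_#
####
#___#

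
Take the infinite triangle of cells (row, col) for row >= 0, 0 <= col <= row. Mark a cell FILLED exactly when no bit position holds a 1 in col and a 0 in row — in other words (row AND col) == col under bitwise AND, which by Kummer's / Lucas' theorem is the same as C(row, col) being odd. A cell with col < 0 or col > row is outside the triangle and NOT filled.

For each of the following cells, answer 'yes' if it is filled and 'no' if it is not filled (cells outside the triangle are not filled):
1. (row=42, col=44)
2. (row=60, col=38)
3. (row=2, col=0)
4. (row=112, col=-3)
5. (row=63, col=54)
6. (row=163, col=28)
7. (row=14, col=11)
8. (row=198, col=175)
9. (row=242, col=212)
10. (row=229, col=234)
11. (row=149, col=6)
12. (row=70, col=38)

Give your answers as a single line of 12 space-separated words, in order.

Answer: no no yes no yes no no no no no no no

Derivation:
(42,44): col outside [0, 42] -> not filled
(60,38): row=0b111100, col=0b100110, row AND col = 0b100100 = 36; 36 != 38 -> empty
(2,0): row=0b10, col=0b0, row AND col = 0b0 = 0; 0 == 0 -> filled
(112,-3): col outside [0, 112] -> not filled
(63,54): row=0b111111, col=0b110110, row AND col = 0b110110 = 54; 54 == 54 -> filled
(163,28): row=0b10100011, col=0b11100, row AND col = 0b0 = 0; 0 != 28 -> empty
(14,11): row=0b1110, col=0b1011, row AND col = 0b1010 = 10; 10 != 11 -> empty
(198,175): row=0b11000110, col=0b10101111, row AND col = 0b10000110 = 134; 134 != 175 -> empty
(242,212): row=0b11110010, col=0b11010100, row AND col = 0b11010000 = 208; 208 != 212 -> empty
(229,234): col outside [0, 229] -> not filled
(149,6): row=0b10010101, col=0b110, row AND col = 0b100 = 4; 4 != 6 -> empty
(70,38): row=0b1000110, col=0b100110, row AND col = 0b110 = 6; 6 != 38 -> empty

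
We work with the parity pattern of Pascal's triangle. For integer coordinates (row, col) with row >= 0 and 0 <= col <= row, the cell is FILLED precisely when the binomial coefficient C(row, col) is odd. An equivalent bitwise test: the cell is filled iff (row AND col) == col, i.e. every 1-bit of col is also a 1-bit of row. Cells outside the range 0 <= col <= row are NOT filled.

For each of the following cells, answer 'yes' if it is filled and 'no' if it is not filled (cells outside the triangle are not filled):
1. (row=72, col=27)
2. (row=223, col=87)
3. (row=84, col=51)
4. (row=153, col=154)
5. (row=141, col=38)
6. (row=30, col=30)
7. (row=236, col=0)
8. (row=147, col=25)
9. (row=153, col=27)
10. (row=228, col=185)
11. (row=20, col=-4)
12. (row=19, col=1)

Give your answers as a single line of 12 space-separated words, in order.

Answer: no yes no no no yes yes no no no no yes

Derivation:
(72,27): row=0b1001000, col=0b11011, row AND col = 0b1000 = 8; 8 != 27 -> empty
(223,87): row=0b11011111, col=0b1010111, row AND col = 0b1010111 = 87; 87 == 87 -> filled
(84,51): row=0b1010100, col=0b110011, row AND col = 0b10000 = 16; 16 != 51 -> empty
(153,154): col outside [0, 153] -> not filled
(141,38): row=0b10001101, col=0b100110, row AND col = 0b100 = 4; 4 != 38 -> empty
(30,30): row=0b11110, col=0b11110, row AND col = 0b11110 = 30; 30 == 30 -> filled
(236,0): row=0b11101100, col=0b0, row AND col = 0b0 = 0; 0 == 0 -> filled
(147,25): row=0b10010011, col=0b11001, row AND col = 0b10001 = 17; 17 != 25 -> empty
(153,27): row=0b10011001, col=0b11011, row AND col = 0b11001 = 25; 25 != 27 -> empty
(228,185): row=0b11100100, col=0b10111001, row AND col = 0b10100000 = 160; 160 != 185 -> empty
(20,-4): col outside [0, 20] -> not filled
(19,1): row=0b10011, col=0b1, row AND col = 0b1 = 1; 1 == 1 -> filled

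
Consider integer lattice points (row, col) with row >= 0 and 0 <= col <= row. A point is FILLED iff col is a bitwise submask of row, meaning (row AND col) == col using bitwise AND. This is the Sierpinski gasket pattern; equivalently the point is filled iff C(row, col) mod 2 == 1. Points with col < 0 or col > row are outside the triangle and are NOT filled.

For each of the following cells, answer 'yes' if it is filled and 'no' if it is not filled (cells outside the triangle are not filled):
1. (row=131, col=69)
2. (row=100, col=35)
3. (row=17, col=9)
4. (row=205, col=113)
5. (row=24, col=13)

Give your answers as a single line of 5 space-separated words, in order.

Answer: no no no no no

Derivation:
(131,69): row=0b10000011, col=0b1000101, row AND col = 0b1 = 1; 1 != 69 -> empty
(100,35): row=0b1100100, col=0b100011, row AND col = 0b100000 = 32; 32 != 35 -> empty
(17,9): row=0b10001, col=0b1001, row AND col = 0b1 = 1; 1 != 9 -> empty
(205,113): row=0b11001101, col=0b1110001, row AND col = 0b1000001 = 65; 65 != 113 -> empty
(24,13): row=0b11000, col=0b1101, row AND col = 0b1000 = 8; 8 != 13 -> empty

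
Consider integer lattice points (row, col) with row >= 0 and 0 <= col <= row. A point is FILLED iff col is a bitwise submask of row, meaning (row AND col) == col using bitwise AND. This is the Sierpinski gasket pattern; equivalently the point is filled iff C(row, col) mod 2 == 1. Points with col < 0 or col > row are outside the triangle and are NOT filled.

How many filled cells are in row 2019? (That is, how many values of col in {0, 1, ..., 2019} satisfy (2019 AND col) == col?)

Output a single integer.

2019 in binary = 11111100011
popcount(2019) = number of 1-bits in 11111100011 = 8
A col c satisfies (2019 AND c) == c iff every set bit of c is also set in 2019; each of the 8 set bits of 2019 can independently be on or off in c.
count = 2^8 = 256

Answer: 256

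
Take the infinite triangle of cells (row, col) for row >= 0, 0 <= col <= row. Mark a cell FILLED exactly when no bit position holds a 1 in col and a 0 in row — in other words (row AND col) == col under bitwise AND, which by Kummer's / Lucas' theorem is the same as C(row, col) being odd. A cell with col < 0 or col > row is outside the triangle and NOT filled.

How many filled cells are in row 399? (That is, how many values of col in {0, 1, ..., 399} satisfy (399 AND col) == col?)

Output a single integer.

Answer: 64

Derivation:
399 in binary = 110001111
popcount(399) = number of 1-bits in 110001111 = 6
A col c satisfies (399 AND c) == c iff every set bit of c is also set in 399; each of the 6 set bits of 399 can independently be on or off in c.
count = 2^6 = 64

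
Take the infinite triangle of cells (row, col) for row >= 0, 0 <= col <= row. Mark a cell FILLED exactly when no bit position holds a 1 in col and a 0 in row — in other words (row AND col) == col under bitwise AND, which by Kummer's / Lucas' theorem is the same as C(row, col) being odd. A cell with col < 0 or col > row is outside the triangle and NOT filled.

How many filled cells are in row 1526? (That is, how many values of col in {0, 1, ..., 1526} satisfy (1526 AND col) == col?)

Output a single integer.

1526 in binary = 10111110110
popcount(1526) = number of 1-bits in 10111110110 = 8
A col c satisfies (1526 AND c) == c iff every set bit of c is also set in 1526; each of the 8 set bits of 1526 can independently be on or off in c.
count = 2^8 = 256

Answer: 256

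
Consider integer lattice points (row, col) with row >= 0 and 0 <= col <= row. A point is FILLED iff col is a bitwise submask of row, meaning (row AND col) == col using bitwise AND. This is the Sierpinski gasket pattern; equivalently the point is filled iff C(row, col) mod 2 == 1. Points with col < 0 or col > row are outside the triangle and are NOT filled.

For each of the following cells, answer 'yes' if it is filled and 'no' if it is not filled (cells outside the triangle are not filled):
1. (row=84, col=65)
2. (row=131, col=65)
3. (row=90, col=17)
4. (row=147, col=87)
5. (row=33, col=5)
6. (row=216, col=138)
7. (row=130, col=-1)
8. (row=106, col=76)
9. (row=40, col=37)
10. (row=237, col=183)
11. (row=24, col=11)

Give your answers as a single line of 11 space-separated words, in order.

(84,65): row=0b1010100, col=0b1000001, row AND col = 0b1000000 = 64; 64 != 65 -> empty
(131,65): row=0b10000011, col=0b1000001, row AND col = 0b1 = 1; 1 != 65 -> empty
(90,17): row=0b1011010, col=0b10001, row AND col = 0b10000 = 16; 16 != 17 -> empty
(147,87): row=0b10010011, col=0b1010111, row AND col = 0b10011 = 19; 19 != 87 -> empty
(33,5): row=0b100001, col=0b101, row AND col = 0b1 = 1; 1 != 5 -> empty
(216,138): row=0b11011000, col=0b10001010, row AND col = 0b10001000 = 136; 136 != 138 -> empty
(130,-1): col outside [0, 130] -> not filled
(106,76): row=0b1101010, col=0b1001100, row AND col = 0b1001000 = 72; 72 != 76 -> empty
(40,37): row=0b101000, col=0b100101, row AND col = 0b100000 = 32; 32 != 37 -> empty
(237,183): row=0b11101101, col=0b10110111, row AND col = 0b10100101 = 165; 165 != 183 -> empty
(24,11): row=0b11000, col=0b1011, row AND col = 0b1000 = 8; 8 != 11 -> empty

Answer: no no no no no no no no no no no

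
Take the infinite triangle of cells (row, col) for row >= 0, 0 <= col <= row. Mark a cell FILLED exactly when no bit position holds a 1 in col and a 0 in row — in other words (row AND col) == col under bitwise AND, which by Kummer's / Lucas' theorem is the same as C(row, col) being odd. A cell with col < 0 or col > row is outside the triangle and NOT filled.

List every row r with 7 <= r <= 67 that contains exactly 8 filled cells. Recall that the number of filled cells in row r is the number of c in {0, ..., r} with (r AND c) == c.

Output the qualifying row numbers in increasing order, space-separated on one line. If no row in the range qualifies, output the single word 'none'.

Answer: 7 11 13 14 19 21 22 25 26 28 35 37 38 41 42 44 49 50 52 56 67

Derivation:
Row r has 2^popcount(r) filled cells, so we need popcount(r) = log2(8) = 3.
Scan r = 7..67 and keep those with exactly 3 one-bits:
r=7=111 popcount=3 -> KEEP
r=8=1000 popcount=1 -> skip
r=9=1001 popcount=2 -> skip
r=10=1010 popcount=2 -> skip
r=11=1011 popcount=3 -> KEEP
r=12=1100 popcount=2 -> skip
r=13=1101 popcount=3 -> KEEP
r=14=1110 popcount=3 -> KEEP
r=15=1111 popcount=4 -> skip
r=16=10000 popcount=1 -> skip
r=17=10001 popcount=2 -> skip
r=18=10010 popcount=2 -> skip
r=19=10011 popcount=3 -> KEEP
r=20=10100 popcount=2 -> skip
r=21=10101 popcount=3 -> KEEP
r=22=10110 popcount=3 -> KEEP
r=23=10111 popcount=4 -> skip
r=24=11000 popcount=2 -> skip
r=25=11001 popcount=3 -> KEEP
r=26=11010 popcount=3 -> KEEP
r=27=11011 popcount=4 -> skip
r=28=11100 popcount=3 -> KEEP
r=29=11101 popcount=4 -> skip
r=30=11110 popcount=4 -> skip
r=31=11111 popcount=5 -> skip
r=32=100000 popcount=1 -> skip
r=33=100001 popcount=2 -> skip
r=34=100010 popcount=2 -> skip
r=35=100011 popcount=3 -> KEEP
r=36=100100 popcount=2 -> skip
r=37=100101 popcount=3 -> KEEP
r=38=100110 popcount=3 -> KEEP
r=39=100111 popcount=4 -> skip
r=40=101000 popcount=2 -> skip
r=41=101001 popcount=3 -> KEEP
r=42=101010 popcount=3 -> KEEP
r=43=101011 popcount=4 -> skip
r=44=101100 popcount=3 -> KEEP
r=45=101101 popcount=4 -> skip
r=46=101110 popcount=4 -> skip
r=47=101111 popcount=5 -> skip
r=48=110000 popcount=2 -> skip
r=49=110001 popcount=3 -> KEEP
r=50=110010 popcount=3 -> KEEP
r=51=110011 popcount=4 -> skip
r=52=110100 popcount=3 -> KEEP
r=53=110101 popcount=4 -> skip
r=54=110110 popcount=4 -> skip
r=55=110111 popcount=5 -> skip
r=56=111000 popcount=3 -> KEEP
r=57=111001 popcount=4 -> skip
r=58=111010 popcount=4 -> skip
r=59=111011 popcount=5 -> skip
r=60=111100 popcount=4 -> skip
r=61=111101 popcount=5 -> skip
r=62=111110 popcount=5 -> skip
r=63=111111 popcount=6 -> skip
r=64=1000000 popcount=1 -> skip
r=65=1000001 popcount=2 -> skip
r=66=1000010 popcount=2 -> skip
r=67=1000011 popcount=3 -> KEEP
Kept rows: 7 11 13 14 19 21 22 25 26 28 35 37 38 41 42 44 49 50 52 56 67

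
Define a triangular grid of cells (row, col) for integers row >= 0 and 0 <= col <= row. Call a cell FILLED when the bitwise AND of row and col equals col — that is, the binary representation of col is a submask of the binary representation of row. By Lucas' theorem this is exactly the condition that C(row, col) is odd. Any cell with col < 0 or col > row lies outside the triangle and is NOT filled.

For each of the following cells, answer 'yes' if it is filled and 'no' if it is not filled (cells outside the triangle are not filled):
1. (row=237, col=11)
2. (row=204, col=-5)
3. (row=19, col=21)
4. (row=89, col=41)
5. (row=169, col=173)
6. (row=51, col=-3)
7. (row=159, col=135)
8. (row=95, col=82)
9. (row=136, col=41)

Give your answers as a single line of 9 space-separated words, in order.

Answer: no no no no no no yes yes no

Derivation:
(237,11): row=0b11101101, col=0b1011, row AND col = 0b1001 = 9; 9 != 11 -> empty
(204,-5): col outside [0, 204] -> not filled
(19,21): col outside [0, 19] -> not filled
(89,41): row=0b1011001, col=0b101001, row AND col = 0b1001 = 9; 9 != 41 -> empty
(169,173): col outside [0, 169] -> not filled
(51,-3): col outside [0, 51] -> not filled
(159,135): row=0b10011111, col=0b10000111, row AND col = 0b10000111 = 135; 135 == 135 -> filled
(95,82): row=0b1011111, col=0b1010010, row AND col = 0b1010010 = 82; 82 == 82 -> filled
(136,41): row=0b10001000, col=0b101001, row AND col = 0b1000 = 8; 8 != 41 -> empty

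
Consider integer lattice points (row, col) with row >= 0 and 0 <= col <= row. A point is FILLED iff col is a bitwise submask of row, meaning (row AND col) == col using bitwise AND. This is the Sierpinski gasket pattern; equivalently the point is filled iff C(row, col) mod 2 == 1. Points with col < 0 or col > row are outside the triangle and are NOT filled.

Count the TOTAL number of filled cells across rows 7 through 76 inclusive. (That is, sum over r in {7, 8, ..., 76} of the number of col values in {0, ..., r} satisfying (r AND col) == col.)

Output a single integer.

Answer: 808

Derivation:
r7=111 pc3: +8 =8
r8=1000 pc1: +2 =10
r9=1001 pc2: +4 =14
r10=1010 pc2: +4 =18
r11=1011 pc3: +8 =26
r12=1100 pc2: +4 =30
r13=1101 pc3: +8 =38
r14=1110 pc3: +8 =46
r15=1111 pc4: +16 =62
r16=10000 pc1: +2 =64
r17=10001 pc2: +4 =68
r18=10010 pc2: +4 =72
r19=10011 pc3: +8 =80
r20=10100 pc2: +4 =84
r21=10101 pc3: +8 =92
r22=10110 pc3: +8 =100
r23=10111 pc4: +16 =116
r24=11000 pc2: +4 =120
r25=11001 pc3: +8 =128
r26=11010 pc3: +8 =136
r27=11011 pc4: +16 =152
r28=11100 pc3: +8 =160
r29=11101 pc4: +16 =176
r30=11110 pc4: +16 =192
r31=11111 pc5: +32 =224
r32=100000 pc1: +2 =226
r33=100001 pc2: +4 =230
r34=100010 pc2: +4 =234
r35=100011 pc3: +8 =242
r36=100100 pc2: +4 =246
r37=100101 pc3: +8 =254
r38=100110 pc3: +8 =262
r39=100111 pc4: +16 =278
r40=101000 pc2: +4 =282
r41=101001 pc3: +8 =290
r42=101010 pc3: +8 =298
r43=101011 pc4: +16 =314
r44=101100 pc3: +8 =322
r45=101101 pc4: +16 =338
r46=101110 pc4: +16 =354
r47=101111 pc5: +32 =386
r48=110000 pc2: +4 =390
r49=110001 pc3: +8 =398
r50=110010 pc3: +8 =406
r51=110011 pc4: +16 =422
r52=110100 pc3: +8 =430
r53=110101 pc4: +16 =446
r54=110110 pc4: +16 =462
r55=110111 pc5: +32 =494
r56=111000 pc3: +8 =502
r57=111001 pc4: +16 =518
r58=111010 pc4: +16 =534
r59=111011 pc5: +32 =566
r60=111100 pc4: +16 =582
r61=111101 pc5: +32 =614
r62=111110 pc5: +32 =646
r63=111111 pc6: +64 =710
r64=1000000 pc1: +2 =712
r65=1000001 pc2: +4 =716
r66=1000010 pc2: +4 =720
r67=1000011 pc3: +8 =728
r68=1000100 pc2: +4 =732
r69=1000101 pc3: +8 =740
r70=1000110 pc3: +8 =748
r71=1000111 pc4: +16 =764
r72=1001000 pc2: +4 =768
r73=1001001 pc3: +8 =776
r74=1001010 pc3: +8 =784
r75=1001011 pc4: +16 =800
r76=1001100 pc3: +8 =808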